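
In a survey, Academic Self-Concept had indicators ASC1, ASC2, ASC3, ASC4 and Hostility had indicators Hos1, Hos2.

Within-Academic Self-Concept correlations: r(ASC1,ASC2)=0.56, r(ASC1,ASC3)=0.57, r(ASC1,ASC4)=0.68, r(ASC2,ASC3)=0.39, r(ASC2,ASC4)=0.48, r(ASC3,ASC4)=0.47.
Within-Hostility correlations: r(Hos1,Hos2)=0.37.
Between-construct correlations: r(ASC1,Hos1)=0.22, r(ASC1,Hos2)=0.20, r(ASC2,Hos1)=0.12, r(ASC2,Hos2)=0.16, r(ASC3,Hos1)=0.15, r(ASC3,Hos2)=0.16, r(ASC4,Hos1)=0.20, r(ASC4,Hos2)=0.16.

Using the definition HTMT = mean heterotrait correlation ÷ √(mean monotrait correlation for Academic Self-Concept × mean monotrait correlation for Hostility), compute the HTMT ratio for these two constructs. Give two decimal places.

0.39

Mean heterotrait r = 1.37/8 = 0.1713.
Mean within-ASC = 3.15/6 = 0.5250; mean within-Hos = 0.37/1 = 0.3700.
Geometric mean = √(0.5250 × 0.3700) = 0.4407.
HTMT = 0.1713 / 0.4407 = 0.39.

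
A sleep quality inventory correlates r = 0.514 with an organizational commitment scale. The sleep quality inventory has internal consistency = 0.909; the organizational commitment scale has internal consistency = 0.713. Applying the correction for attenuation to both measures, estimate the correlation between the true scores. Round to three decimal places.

0.638

r_true = r_obs / √(r_xx · r_yy) = 0.514 / √(0.909 × 0.713) = 0.514 / √0.648117 = 0.514 / 0.8051 ≈ 0.638.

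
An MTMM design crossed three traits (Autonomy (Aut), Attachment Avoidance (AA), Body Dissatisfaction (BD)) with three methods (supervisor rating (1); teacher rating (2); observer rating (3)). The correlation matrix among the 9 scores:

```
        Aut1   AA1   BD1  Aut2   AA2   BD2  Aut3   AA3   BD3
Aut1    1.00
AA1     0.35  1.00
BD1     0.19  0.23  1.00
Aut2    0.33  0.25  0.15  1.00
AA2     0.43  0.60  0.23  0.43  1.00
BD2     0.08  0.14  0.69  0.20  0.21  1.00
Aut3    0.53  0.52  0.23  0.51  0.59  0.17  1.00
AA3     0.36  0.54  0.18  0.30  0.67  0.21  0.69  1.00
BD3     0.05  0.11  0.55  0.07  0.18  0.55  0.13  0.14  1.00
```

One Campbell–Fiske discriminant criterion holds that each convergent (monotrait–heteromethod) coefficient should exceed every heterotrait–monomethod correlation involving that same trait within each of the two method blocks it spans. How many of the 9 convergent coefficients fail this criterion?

5

Checking each validity diagonal entry against its comparison values:
Aut (methods 1·2): 0.33 vs {0.35, 0.43, 0.19, 0.20} → fail.
Aut (methods 1·3): 0.53 vs {0.35, 0.69, 0.19, 0.13} → fail.
Aut (methods 2·3): 0.51 vs {0.43, 0.69, 0.20, 0.13} → fail.
AA (methods 1·2): 0.60 vs {0.35, 0.43, 0.23, 0.21} → pass.
AA (methods 1·3): 0.54 vs {0.35, 0.69, 0.23, 0.14} → fail.
AA (methods 2·3): 0.67 vs {0.43, 0.69, 0.21, 0.14} → fail.
BD (methods 1·2): 0.69 vs {0.19, 0.20, 0.23, 0.21} → pass.
BD (methods 1·3): 0.55 vs {0.19, 0.13, 0.23, 0.14} → pass.
BD (methods 2·3): 0.55 vs {0.20, 0.13, 0.21, 0.14} → pass.
5 of 9 fail.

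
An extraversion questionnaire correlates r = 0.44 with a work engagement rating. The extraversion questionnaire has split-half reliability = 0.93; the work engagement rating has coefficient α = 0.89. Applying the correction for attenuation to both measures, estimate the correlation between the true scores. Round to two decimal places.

0.48

r_true = r_obs / √(r_xx · r_yy) = 0.44 / √(0.93 × 0.89) = 0.44 / √0.8277 = 0.44 / 0.9098 ≈ 0.48.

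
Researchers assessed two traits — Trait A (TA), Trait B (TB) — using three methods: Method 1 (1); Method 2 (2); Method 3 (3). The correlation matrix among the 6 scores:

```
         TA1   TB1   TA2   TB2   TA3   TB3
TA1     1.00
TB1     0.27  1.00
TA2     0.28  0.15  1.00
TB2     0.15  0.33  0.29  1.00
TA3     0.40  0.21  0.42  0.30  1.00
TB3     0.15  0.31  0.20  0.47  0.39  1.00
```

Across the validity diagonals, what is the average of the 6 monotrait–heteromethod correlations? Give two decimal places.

0.37

Convergent values: 0.28, 0.40, 0.42, 0.33, 0.31, 0.47; mean = 2.21/6 = 0.37.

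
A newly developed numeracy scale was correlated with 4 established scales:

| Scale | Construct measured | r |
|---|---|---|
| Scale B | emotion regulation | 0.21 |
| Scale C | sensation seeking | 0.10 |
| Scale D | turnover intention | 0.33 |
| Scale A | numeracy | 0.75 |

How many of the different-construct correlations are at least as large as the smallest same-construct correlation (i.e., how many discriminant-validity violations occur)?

0

Convergent (same construct = numeracy): Scale A.
Smallest convergent = 0.75. Discriminant values: 0.21, 0.10, 0.33; count ≥ 0.75 → 0.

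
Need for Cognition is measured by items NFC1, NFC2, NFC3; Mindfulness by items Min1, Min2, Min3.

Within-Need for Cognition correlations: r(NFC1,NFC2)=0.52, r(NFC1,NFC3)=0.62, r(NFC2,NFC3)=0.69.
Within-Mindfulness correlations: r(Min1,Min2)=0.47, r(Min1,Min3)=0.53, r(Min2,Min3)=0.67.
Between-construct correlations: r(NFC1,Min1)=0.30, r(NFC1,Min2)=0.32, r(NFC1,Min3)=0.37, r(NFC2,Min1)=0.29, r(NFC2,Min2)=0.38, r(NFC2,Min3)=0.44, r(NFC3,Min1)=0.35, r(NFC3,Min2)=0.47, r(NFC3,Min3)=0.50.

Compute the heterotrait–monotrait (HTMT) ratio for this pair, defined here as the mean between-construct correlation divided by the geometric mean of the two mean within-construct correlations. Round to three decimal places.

Mean heterotrait r = 3.42/9 = 0.3800.
Mean within-NFC = 1.83/3 = 0.6100; mean within-Min = 1.67/3 = 0.5567.
Geometric mean = √(0.6100 × 0.5567) = 0.5827.
HTMT = 0.3800 / 0.5827 = 0.652.

0.652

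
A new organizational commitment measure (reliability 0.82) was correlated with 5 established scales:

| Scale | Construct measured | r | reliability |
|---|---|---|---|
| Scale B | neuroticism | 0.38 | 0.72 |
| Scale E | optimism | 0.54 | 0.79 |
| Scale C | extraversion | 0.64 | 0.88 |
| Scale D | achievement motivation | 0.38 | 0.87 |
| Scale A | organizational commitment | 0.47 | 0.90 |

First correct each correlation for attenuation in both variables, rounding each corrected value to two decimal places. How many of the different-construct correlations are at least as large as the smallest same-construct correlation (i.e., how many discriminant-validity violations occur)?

2

Disattenuated r (r / √(r_scale · r_new)):
  Scale B (disc): 0.38 / √(0.72·0.82) = 0.49
  Scale E (disc): 0.54 / √(0.79·0.82) = 0.67
  Scale C (disc): 0.64 / √(0.88·0.82) = 0.75
  Scale D (disc): 0.38 / √(0.87·0.82) = 0.45
  Scale A (conv): 0.47 / √(0.90·0.82) = 0.55
Smallest convergent = 0.55. Discriminant values: 0.49, 0.67, 0.75, 0.45; count ≥ 0.55 → 2.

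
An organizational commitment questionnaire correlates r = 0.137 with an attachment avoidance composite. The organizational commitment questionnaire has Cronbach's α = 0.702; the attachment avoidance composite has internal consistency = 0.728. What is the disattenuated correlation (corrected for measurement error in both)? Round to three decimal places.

0.192

r_true = r_obs / √(r_xx · r_yy) = 0.137 / √(0.702 × 0.728) = 0.137 / √0.511056 = 0.137 / 0.7149 ≈ 0.192.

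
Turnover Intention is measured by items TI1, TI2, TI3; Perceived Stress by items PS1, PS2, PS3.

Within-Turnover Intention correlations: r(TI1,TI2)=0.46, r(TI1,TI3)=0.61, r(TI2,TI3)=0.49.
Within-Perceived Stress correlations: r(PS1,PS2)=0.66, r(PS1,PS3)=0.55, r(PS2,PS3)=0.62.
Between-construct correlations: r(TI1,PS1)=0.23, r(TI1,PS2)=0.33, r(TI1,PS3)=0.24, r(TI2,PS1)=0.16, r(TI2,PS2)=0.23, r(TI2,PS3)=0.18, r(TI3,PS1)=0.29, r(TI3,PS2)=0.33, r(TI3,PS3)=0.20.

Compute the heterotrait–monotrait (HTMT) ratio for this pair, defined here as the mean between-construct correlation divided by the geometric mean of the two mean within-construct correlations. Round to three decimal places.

Mean between = 2.19/9 = 0.2433.
Mean within-TI = 1.56/3 = 0.5200; mean within-PS = 1.83/3 = 0.6100.
Geometric mean = √(0.5200 × 0.6100) = 0.5632.
HTMT = 0.2433 / 0.5632 = 0.432.

0.432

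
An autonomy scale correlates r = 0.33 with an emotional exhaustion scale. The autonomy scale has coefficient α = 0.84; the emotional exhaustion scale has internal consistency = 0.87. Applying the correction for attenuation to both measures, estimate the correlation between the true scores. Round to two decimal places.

r_true = r_obs / √(r_xx · r_yy) = 0.33 / √(0.84 × 0.87) = 0.33 / √0.7308 = 0.33 / 0.8549 ≈ 0.39.

0.39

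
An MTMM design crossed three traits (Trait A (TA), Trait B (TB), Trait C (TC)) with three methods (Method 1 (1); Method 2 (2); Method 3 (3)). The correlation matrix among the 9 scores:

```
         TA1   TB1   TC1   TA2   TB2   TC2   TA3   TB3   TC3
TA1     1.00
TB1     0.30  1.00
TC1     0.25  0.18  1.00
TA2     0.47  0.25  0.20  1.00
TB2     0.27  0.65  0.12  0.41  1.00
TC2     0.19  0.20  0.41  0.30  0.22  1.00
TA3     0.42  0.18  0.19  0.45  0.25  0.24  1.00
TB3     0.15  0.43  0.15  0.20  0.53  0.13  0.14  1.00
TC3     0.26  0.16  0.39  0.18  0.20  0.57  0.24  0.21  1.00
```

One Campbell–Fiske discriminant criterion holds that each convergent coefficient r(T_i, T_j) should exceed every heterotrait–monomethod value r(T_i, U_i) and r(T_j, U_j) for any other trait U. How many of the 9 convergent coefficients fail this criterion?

0

Convergent coefficients and their comparison sets:
TA (methods 1·2): 0.47 vs {0.30, 0.41, 0.25, 0.30} → pass.
TA (methods 1·3): 0.42 vs {0.30, 0.14, 0.25, 0.24} → pass.
TA (methods 2·3): 0.45 vs {0.41, 0.14, 0.30, 0.24} → pass.
TB (methods 1·2): 0.65 vs {0.30, 0.41, 0.18, 0.22} → pass.
TB (methods 1·3): 0.43 vs {0.30, 0.14, 0.18, 0.21} → pass.
TB (methods 2·3): 0.53 vs {0.41, 0.14, 0.22, 0.21} → pass.
TC (methods 1·2): 0.41 vs {0.25, 0.30, 0.18, 0.22} → pass.
TC (methods 1·3): 0.39 vs {0.25, 0.24, 0.18, 0.21} → pass.
TC (methods 2·3): 0.57 vs {0.30, 0.24, 0.22, 0.21} → pass.
0 of 9 fail.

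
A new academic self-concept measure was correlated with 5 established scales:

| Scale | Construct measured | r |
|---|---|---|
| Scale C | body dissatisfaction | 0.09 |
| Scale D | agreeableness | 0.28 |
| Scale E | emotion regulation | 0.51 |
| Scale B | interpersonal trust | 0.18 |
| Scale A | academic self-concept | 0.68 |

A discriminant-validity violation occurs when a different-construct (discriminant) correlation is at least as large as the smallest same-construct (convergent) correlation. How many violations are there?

0

Convergent (same construct = academic self-concept): Scale A.
Smallest convergent = 0.68. Discriminant values: 0.09, 0.28, 0.51, 0.18; count ≥ 0.68 → 0.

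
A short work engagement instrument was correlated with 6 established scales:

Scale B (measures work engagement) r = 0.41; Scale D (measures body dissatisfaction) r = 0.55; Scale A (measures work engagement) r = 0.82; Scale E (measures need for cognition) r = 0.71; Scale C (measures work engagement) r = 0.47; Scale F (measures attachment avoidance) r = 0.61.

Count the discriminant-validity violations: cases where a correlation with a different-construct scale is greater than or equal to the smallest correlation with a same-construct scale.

3

Convergent (same construct = work engagement): Scale B, Scale A, Scale C.
Smallest convergent = 0.41. Discriminant values: 0.55, 0.71, 0.61; count ≥ 0.41 → 3.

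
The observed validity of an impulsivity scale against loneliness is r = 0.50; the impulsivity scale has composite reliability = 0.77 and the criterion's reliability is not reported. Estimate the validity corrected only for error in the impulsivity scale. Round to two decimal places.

Single correction: r_c = r_obs / √r_xx = 0.50 / √0.77 = 0.50 / 0.8775 ≈ 0.57.

0.57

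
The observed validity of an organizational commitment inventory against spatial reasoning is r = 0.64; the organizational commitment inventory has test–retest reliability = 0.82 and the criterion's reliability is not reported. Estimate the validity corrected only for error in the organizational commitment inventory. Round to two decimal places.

0.71

Single correction: r_c = r_obs / √r_xx = 0.64 / √0.82 = 0.64 / 0.9055 ≈ 0.71.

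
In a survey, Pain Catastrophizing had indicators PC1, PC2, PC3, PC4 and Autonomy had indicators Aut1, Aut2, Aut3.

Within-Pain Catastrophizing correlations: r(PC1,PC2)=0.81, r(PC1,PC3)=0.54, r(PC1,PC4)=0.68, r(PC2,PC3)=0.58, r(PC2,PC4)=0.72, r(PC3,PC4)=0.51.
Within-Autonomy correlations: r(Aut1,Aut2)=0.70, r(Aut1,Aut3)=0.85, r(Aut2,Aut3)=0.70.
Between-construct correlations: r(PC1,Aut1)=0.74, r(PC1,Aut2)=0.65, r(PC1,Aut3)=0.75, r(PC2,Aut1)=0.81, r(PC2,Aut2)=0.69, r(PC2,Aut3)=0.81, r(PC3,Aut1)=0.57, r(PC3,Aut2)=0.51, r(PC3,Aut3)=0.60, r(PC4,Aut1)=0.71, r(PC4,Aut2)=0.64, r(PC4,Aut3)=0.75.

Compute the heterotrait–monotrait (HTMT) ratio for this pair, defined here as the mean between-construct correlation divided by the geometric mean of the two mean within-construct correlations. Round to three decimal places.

0.990

Mean heterotrait r = 8.23/12 = 0.6858.
Mean within-PC = 3.84/6 = 0.6400; mean within-Aut = 2.25/3 = 0.7500.
Geometric mean = √(0.6400 × 0.7500) = 0.6928.
HTMT = 0.6858 / 0.6928 = 0.990.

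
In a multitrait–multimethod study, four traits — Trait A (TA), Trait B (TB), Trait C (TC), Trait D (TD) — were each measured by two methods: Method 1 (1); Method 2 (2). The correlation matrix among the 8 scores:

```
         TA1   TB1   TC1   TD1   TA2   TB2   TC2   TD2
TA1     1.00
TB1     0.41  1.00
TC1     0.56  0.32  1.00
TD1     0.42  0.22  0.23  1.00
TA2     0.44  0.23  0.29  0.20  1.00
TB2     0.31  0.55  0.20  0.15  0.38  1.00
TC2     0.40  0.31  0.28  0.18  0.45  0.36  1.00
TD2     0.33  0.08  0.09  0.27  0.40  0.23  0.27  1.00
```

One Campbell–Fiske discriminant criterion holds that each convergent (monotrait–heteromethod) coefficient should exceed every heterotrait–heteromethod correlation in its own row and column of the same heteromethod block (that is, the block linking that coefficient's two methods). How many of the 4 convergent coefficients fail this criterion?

2

Convergent coefficients and their comparison sets:
TA (methods 1·2): 0.44 vs {0.31, 0.23, 0.40, 0.29, 0.33, 0.20} → pass.
TB (methods 1·2): 0.55 vs {0.23, 0.31, 0.31, 0.20, 0.08, 0.15} → pass.
TC (methods 1·2): 0.28 vs {0.29, 0.40, 0.20, 0.31, 0.09, 0.18} → fail.
TD (methods 1·2): 0.27 vs {0.20, 0.33, 0.15, 0.08, 0.18, 0.09} → fail.
2 of 4 fail.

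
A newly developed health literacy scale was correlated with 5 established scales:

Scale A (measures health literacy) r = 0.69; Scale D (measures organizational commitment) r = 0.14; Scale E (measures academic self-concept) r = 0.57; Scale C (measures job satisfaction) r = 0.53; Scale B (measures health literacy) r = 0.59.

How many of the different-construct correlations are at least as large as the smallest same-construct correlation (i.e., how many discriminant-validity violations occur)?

0

Convergent (same construct = health literacy): Scale A, Scale B.
Smallest convergent = 0.59. Discriminant values: 0.14, 0.57, 0.53; count ≥ 0.59 → 0.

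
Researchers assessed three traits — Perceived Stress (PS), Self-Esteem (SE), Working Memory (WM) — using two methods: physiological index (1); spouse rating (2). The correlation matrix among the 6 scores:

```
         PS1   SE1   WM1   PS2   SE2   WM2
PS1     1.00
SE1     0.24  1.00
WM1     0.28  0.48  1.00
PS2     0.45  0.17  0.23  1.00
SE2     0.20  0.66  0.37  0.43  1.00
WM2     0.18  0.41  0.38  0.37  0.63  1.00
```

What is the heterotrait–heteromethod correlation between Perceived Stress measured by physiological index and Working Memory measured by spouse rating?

0.18

Different traits and methods: r(PS1, WM2) = 0.18.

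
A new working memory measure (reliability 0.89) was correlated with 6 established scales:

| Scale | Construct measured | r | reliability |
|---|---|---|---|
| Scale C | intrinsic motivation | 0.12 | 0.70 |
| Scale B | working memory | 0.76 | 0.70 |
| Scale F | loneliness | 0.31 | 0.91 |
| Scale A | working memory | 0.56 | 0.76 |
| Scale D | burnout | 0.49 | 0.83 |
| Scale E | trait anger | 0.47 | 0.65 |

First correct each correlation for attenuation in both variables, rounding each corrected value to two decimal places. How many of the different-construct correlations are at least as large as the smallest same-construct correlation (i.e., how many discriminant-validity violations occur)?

Disattenuated r (r / √(r_scale · r_new)):
  Scale C (disc): 0.12 / √(0.70·0.89) = 0.15
  Scale B (conv): 0.76 / √(0.70·0.89) = 0.96
  Scale F (disc): 0.31 / √(0.91·0.89) = 0.34
  Scale A (conv): 0.56 / √(0.76·0.89) = 0.68
  Scale D (disc): 0.49 / √(0.83·0.89) = 0.57
  Scale E (disc): 0.47 / √(0.65·0.89) = 0.62
Smallest convergent = 0.68. Discriminant values: 0.15, 0.34, 0.57, 0.62; count ≥ 0.68 → 0.

0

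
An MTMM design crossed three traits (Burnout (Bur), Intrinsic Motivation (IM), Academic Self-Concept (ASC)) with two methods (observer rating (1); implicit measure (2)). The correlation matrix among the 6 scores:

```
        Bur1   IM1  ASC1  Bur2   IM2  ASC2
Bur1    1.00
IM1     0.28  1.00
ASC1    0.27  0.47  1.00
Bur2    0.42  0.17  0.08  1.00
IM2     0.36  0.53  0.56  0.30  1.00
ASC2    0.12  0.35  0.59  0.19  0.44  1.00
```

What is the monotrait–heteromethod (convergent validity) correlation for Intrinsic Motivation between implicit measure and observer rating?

Same trait (IM), different methods: r(IM2, IM1) = 0.53.

0.53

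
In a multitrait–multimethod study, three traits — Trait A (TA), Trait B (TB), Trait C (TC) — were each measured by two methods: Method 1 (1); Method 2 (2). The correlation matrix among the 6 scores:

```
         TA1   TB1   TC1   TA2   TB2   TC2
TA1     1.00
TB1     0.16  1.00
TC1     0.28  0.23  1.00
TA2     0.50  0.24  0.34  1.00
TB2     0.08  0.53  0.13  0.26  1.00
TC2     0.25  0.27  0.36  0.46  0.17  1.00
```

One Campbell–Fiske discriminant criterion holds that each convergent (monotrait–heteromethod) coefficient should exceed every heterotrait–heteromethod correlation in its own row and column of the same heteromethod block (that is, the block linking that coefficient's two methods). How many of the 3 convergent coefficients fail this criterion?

Each convergent coefficient versus the relevant comparison correlations:
TA (methods 1·2): 0.50 vs {0.08, 0.24, 0.25, 0.34} → pass.
TB (methods 1·2): 0.53 vs {0.24, 0.08, 0.27, 0.13} → pass.
TC (methods 1·2): 0.36 vs {0.34, 0.25, 0.13, 0.27} → pass.
0 of 3 fail.

0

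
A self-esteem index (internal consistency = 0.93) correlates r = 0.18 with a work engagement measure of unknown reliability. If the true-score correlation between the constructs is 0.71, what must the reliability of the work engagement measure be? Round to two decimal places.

r_true = r_obs / √(r_xx · r_yy) ⇒ 0.71 = 0.18 / √(0.93 · r_yy).
√(0.93 · r_yy) = 0.18 / 0.71 = 0.2535; 0.93 · r_yy = 0.0643; r_yy = 0.0643 / 0.93 ≈ 0.07.

0.07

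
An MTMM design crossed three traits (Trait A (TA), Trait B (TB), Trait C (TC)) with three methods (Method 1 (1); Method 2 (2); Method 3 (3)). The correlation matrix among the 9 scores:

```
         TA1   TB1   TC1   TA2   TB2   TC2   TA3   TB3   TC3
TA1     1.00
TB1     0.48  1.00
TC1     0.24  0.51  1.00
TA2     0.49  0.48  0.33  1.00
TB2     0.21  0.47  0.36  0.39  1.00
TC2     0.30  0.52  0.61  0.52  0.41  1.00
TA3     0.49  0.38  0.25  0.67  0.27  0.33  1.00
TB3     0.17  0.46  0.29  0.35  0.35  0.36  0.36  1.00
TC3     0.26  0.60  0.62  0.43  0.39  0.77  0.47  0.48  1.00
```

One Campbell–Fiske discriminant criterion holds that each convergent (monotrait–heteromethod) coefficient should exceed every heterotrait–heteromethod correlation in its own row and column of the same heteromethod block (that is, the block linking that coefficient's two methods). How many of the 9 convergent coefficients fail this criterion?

Checking each validity diagonal entry against its comparison values:
TA (methods 1·2): 0.49 vs {0.21, 0.48, 0.30, 0.33} → pass.
TA (methods 1·3): 0.49 vs {0.17, 0.38, 0.26, 0.25} → pass.
TA (methods 2·3): 0.67 vs {0.35, 0.27, 0.43, 0.33} → pass.
TB (methods 1·2): 0.47 vs {0.48, 0.21, 0.52, 0.36} → fail.
TB (methods 1·3): 0.46 vs {0.38, 0.17, 0.60, 0.29} → fail.
TB (methods 2·3): 0.35 vs {0.27, 0.35, 0.39, 0.36} → fail.
TC (methods 1·2): 0.61 vs {0.33, 0.30, 0.36, 0.52} → pass.
TC (methods 1·3): 0.62 vs {0.25, 0.26, 0.29, 0.60} → pass.
TC (methods 2·3): 0.77 vs {0.33, 0.43, 0.36, 0.39} → pass.
3 of 9 fail.

3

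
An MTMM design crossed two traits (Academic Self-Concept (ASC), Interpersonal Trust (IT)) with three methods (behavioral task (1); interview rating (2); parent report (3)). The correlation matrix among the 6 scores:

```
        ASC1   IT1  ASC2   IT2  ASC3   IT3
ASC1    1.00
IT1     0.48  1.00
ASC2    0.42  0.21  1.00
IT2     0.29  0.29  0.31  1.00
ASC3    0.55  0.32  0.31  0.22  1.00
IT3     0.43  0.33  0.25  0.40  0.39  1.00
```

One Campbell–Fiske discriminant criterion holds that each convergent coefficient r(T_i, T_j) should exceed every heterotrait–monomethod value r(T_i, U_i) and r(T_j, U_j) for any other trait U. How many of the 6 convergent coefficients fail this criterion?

Convergent coefficients and their comparison sets:
ASC (methods 1·2): 0.42 vs {0.48, 0.31} → fail.
ASC (methods 1·3): 0.55 vs {0.48, 0.39} → pass.
ASC (methods 2·3): 0.31 vs {0.31, 0.39} → fail.
IT (methods 1·2): 0.29 vs {0.48, 0.31} → fail.
IT (methods 1·3): 0.33 vs {0.48, 0.39} → fail.
IT (methods 2·3): 0.40 vs {0.31, 0.39} → pass.
4 of 6 fail.

4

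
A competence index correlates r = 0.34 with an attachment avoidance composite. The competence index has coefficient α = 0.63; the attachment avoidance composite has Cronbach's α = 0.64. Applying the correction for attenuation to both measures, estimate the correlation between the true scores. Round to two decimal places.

r_true = r_obs / √(r_xx · r_yy) = 0.34 / √(0.63 × 0.64) = 0.34 / √0.4032 = 0.34 / 0.6350 ≈ 0.54.

0.54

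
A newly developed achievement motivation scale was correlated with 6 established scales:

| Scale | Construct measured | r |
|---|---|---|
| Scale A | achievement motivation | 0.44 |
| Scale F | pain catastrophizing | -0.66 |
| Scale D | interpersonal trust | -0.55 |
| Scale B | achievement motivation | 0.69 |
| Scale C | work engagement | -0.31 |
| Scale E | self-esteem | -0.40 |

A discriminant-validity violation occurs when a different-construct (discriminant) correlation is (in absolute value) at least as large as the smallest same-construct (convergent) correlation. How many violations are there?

Convergent (same construct = achievement motivation): Scale A, Scale B.
Smallest convergent = 0.44. Discriminant |r|: 0.66, 0.55, 0.31, 0.40; count ≥ 0.44 → 2.

2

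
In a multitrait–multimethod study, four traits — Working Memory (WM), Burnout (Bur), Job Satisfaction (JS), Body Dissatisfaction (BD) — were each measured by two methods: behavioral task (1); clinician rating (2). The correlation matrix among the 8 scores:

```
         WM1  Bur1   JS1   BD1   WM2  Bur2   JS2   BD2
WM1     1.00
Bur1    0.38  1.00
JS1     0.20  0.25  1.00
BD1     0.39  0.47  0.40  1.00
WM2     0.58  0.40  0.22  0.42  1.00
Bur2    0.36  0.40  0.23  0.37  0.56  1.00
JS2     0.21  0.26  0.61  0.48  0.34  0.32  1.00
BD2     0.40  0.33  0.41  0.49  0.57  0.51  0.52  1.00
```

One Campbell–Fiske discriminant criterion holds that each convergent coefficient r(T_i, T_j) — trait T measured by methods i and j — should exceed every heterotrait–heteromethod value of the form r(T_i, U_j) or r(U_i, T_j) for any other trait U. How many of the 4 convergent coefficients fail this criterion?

1

Each convergent coefficient versus the relevant comparison correlations:
WM (methods 1·2): 0.58 vs {0.36, 0.40, 0.21, 0.22, 0.40, 0.42} → pass.
Bur (methods 1·2): 0.40 vs {0.40, 0.36, 0.26, 0.23, 0.33, 0.37} → fail.
JS (methods 1·2): 0.61 vs {0.22, 0.21, 0.23, 0.26, 0.41, 0.48} → pass.
BD (methods 1·2): 0.49 vs {0.42, 0.40, 0.37, 0.33, 0.48, 0.41} → pass.
1 of 4 fail.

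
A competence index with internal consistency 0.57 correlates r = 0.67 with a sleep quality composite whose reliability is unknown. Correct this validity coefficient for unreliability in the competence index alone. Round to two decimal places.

0.89

Single correction: r_c = r_obs / √r_xx = 0.67 / √0.57 = 0.67 / 0.7550 ≈ 0.89.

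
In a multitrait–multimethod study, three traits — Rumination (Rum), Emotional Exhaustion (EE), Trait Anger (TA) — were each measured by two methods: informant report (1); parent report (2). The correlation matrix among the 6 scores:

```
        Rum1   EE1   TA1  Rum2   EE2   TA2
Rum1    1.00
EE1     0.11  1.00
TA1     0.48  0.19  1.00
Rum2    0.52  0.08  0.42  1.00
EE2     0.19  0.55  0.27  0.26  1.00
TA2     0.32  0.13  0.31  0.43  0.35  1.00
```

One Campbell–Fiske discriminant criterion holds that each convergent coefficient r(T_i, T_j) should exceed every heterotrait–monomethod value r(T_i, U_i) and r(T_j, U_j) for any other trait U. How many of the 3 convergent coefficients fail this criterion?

Convergent coefficients and their comparison sets:
Rum (methods 1·2): 0.52 vs {0.11, 0.26, 0.48, 0.43} → pass.
EE (methods 1·2): 0.55 vs {0.11, 0.26, 0.19, 0.35} → pass.
TA (methods 1·2): 0.31 vs {0.48, 0.43, 0.19, 0.35} → fail.
1 of 3 fail.

1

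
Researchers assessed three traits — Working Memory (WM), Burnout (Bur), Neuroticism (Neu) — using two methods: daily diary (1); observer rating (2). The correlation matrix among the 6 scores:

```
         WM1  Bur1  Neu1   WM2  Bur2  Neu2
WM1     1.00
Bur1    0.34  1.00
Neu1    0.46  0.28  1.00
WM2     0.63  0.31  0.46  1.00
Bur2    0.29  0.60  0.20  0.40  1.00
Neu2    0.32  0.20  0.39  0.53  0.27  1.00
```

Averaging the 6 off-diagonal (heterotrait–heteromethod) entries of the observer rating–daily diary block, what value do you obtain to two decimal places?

HTHM values (method 2 × method 1): 0.31, 0.46, 0.29, 0.20, 0.32, 0.20; mean = 1.78/6 = 0.30.

0.30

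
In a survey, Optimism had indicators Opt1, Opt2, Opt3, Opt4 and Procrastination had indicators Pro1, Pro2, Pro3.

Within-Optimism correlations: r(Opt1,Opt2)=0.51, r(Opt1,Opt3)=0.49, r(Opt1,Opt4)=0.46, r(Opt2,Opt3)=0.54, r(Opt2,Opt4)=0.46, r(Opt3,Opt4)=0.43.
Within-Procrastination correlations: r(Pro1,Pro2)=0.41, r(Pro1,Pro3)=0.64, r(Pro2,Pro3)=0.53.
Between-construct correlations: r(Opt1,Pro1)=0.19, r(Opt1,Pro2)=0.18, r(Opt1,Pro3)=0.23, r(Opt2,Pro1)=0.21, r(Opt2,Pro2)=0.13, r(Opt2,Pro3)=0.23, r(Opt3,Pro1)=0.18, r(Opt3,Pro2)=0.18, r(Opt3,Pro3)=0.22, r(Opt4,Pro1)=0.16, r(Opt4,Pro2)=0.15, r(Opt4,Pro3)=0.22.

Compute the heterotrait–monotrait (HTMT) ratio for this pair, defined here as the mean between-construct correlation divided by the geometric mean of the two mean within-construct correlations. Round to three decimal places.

0.377

Mean heterotrait r = 2.28/12 = 0.1900.
Mean within-Opt = 2.89/6 = 0.4817; mean within-Pro = 1.58/3 = 0.5267.
Geometric mean = √(0.4817 × 0.5267) = 0.5037.
HTMT = 0.1900 / 0.5037 = 0.377.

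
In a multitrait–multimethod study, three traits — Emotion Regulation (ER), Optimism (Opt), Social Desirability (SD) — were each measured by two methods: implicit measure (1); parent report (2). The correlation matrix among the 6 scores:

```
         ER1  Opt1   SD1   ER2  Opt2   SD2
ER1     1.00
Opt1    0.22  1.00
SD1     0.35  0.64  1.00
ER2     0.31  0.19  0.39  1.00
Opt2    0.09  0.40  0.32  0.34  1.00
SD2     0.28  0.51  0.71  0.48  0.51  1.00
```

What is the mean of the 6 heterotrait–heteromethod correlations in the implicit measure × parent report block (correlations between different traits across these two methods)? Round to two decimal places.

0.30

HTHM values (method 1 × method 2): 0.09, 0.28, 0.19, 0.51, 0.39, 0.32; mean = 1.78/6 = 0.30.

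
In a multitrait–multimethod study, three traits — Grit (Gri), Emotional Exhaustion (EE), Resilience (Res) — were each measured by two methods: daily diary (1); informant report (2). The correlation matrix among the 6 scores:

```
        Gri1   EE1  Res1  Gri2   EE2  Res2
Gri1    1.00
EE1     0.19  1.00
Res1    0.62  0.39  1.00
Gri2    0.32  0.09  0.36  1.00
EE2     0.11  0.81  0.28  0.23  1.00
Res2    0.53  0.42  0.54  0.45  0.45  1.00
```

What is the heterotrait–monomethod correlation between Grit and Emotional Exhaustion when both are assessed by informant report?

Different traits, same method: r(Gri2, EE2) = 0.23.

0.23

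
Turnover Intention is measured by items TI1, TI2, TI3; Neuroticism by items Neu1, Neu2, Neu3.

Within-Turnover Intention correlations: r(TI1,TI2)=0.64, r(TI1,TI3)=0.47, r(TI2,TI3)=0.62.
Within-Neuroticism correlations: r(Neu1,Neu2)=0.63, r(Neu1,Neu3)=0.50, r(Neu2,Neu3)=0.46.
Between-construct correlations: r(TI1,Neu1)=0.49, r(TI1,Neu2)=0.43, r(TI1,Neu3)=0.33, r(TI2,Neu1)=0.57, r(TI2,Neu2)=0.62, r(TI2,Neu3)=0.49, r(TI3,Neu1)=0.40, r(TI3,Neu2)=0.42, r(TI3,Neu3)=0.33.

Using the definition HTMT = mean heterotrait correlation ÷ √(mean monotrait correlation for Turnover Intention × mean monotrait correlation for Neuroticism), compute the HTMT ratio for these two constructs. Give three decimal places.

0.820

Mean between = 4.08/9 = 0.4533.
Mean within-TI = 1.73/3 = 0.5767; mean within-Neu = 1.59/3 = 0.5300.
Geometric mean = √(0.5767 × 0.5300) = 0.5529.
HTMT = 0.4533 / 0.5529 = 0.820.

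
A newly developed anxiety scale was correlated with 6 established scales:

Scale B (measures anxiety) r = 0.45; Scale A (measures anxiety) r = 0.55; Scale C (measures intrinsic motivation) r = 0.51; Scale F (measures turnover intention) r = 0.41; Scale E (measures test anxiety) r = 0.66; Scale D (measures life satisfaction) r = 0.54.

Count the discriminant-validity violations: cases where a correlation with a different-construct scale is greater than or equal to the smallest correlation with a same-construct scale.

Convergent (same construct = anxiety): Scale B, Scale A.
Smallest convergent = 0.45. Discriminant values: 0.51, 0.41, 0.66, 0.54; count ≥ 0.45 → 3.

3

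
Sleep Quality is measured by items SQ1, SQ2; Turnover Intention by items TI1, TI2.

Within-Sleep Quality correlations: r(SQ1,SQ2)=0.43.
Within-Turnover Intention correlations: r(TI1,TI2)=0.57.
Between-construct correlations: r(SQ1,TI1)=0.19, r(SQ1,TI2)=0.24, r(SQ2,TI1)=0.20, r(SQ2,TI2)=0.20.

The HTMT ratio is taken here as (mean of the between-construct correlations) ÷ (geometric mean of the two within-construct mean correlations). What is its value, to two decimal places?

Mean between = 0.83/4 = 0.2075.
Mean within-SQ = 0.43/1 = 0.4300; mean within-TI = 0.57/1 = 0.5700.
Geometric mean = √(0.4300 × 0.5700) = 0.4951.
HTMT = 0.2075 / 0.4951 = 0.42.

0.42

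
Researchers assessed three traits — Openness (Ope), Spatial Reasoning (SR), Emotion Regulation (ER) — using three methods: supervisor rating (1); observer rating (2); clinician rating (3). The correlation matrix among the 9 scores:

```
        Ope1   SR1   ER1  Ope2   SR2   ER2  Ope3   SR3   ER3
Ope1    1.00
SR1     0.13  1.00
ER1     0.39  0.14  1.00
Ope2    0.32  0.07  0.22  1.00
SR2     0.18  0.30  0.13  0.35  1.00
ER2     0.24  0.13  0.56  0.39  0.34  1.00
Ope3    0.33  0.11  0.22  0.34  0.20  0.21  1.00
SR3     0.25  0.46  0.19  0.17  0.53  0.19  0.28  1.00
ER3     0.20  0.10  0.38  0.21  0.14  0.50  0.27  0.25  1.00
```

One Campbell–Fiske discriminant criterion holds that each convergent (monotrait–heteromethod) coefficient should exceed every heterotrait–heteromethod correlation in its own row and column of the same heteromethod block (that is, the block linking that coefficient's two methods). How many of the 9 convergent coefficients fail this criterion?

0

Checking each validity diagonal entry against its comparison values:
Ope (methods 1·2): 0.32 vs {0.18, 0.07, 0.24, 0.22} → pass.
Ope (methods 1·3): 0.33 vs {0.25, 0.11, 0.20, 0.22} → pass.
Ope (methods 2·3): 0.34 vs {0.17, 0.20, 0.21, 0.21} → pass.
SR (methods 1·2): 0.30 vs {0.07, 0.18, 0.13, 0.13} → pass.
SR (methods 1·3): 0.46 vs {0.11, 0.25, 0.10, 0.19} → pass.
SR (methods 2·3): 0.53 vs {0.20, 0.17, 0.14, 0.19} → pass.
ER (methods 1·2): 0.56 vs {0.22, 0.24, 0.13, 0.13} → pass.
ER (methods 1·3): 0.38 vs {0.22, 0.20, 0.19, 0.10} → pass.
ER (methods 2·3): 0.50 vs {0.21, 0.21, 0.19, 0.14} → pass.
0 of 9 fail.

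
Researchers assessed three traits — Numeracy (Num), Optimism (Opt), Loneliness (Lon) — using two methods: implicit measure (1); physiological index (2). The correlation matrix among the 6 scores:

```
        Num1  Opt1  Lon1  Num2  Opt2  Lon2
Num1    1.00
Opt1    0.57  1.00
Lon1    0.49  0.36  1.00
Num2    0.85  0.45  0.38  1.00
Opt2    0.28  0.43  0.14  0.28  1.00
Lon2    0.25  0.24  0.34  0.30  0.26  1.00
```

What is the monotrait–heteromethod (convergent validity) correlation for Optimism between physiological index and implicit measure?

0.43

Same trait (Opt), different methods: r(Opt2, Opt1) = 0.43.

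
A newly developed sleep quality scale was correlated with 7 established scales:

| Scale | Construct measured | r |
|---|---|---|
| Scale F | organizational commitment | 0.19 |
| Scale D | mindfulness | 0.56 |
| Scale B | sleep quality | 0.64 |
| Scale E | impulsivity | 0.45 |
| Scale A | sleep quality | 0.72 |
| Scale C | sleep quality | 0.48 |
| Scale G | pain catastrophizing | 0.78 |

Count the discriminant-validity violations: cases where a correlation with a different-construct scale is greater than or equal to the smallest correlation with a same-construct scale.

Convergent (same construct = sleep quality): Scale B, Scale A, Scale C.
Smallest convergent = 0.48. Discriminant values: 0.19, 0.56, 0.45, 0.78; count ≥ 0.48 → 2.

2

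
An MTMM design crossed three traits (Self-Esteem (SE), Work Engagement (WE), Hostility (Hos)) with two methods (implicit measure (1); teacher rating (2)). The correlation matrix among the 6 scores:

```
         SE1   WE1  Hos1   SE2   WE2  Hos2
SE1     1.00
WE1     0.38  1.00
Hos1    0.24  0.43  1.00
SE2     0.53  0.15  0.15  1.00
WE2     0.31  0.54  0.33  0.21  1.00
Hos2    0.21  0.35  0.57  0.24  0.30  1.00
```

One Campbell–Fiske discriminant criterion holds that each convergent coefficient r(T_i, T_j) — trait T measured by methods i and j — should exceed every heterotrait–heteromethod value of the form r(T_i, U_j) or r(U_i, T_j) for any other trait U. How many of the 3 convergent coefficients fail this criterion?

Each convergent coefficient versus the relevant comparison correlations:
SE (methods 1·2): 0.53 vs {0.31, 0.15, 0.21, 0.15} → pass.
WE (methods 1·2): 0.54 vs {0.15, 0.31, 0.35, 0.33} → pass.
Hos (methods 1·2): 0.57 vs {0.15, 0.21, 0.33, 0.35} → pass.
0 of 3 fail.

0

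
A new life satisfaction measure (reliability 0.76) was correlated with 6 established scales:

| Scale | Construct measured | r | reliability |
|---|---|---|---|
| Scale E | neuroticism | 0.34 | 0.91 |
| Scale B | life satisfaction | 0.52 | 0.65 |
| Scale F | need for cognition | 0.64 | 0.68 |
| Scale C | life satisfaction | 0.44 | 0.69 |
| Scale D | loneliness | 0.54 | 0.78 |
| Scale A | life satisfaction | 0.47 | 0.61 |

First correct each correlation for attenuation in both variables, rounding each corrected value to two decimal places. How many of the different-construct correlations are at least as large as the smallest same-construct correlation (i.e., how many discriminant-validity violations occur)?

2

Disattenuated r (r / √(r_scale · r_new)):
  Scale E (disc): 0.34 / √(0.91·0.76) = 0.41
  Scale B (conv): 0.52 / √(0.65·0.76) = 0.74
  Scale F (disc): 0.64 / √(0.68·0.76) = 0.89
  Scale C (conv): 0.44 / √(0.69·0.76) = 0.61
  Scale D (disc): 0.54 / √(0.78·0.76) = 0.70
  Scale A (conv): 0.47 / √(0.61·0.76) = 0.69
Smallest convergent = 0.61. Discriminant values: 0.41, 0.89, 0.70; count ≥ 0.61 → 2.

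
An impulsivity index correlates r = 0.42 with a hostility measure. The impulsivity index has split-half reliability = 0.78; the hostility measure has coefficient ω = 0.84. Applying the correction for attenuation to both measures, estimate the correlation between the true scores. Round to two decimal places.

0.52

r_true = r_obs / √(r_xx · r_yy) = 0.42 / √(0.78 × 0.84) = 0.42 / √0.6552 = 0.42 / 0.8094 ≈ 0.52.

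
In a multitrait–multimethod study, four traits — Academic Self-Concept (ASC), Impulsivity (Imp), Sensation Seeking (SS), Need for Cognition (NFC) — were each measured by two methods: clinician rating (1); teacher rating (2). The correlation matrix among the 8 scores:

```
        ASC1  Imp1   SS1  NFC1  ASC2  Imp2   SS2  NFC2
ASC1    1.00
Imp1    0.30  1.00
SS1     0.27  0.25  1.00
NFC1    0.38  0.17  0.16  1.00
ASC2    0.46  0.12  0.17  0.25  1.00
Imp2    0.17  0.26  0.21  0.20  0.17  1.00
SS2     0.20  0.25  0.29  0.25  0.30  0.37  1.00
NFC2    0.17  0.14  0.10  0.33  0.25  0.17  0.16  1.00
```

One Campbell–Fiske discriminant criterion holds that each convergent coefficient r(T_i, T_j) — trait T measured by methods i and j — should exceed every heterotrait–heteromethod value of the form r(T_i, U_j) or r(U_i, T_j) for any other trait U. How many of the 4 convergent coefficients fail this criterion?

Convergent coefficients and their comparison sets:
ASC (methods 1·2): 0.46 vs {0.17, 0.12, 0.20, 0.17, 0.17, 0.25} → pass.
Imp (methods 1·2): 0.26 vs {0.12, 0.17, 0.25, 0.21, 0.14, 0.20} → pass.
SS (methods 1·2): 0.29 vs {0.17, 0.20, 0.21, 0.25, 0.10, 0.25} → pass.
NFC (methods 1·2): 0.33 vs {0.25, 0.17, 0.20, 0.14, 0.25, 0.10} → pass.
0 of 4 fail.

0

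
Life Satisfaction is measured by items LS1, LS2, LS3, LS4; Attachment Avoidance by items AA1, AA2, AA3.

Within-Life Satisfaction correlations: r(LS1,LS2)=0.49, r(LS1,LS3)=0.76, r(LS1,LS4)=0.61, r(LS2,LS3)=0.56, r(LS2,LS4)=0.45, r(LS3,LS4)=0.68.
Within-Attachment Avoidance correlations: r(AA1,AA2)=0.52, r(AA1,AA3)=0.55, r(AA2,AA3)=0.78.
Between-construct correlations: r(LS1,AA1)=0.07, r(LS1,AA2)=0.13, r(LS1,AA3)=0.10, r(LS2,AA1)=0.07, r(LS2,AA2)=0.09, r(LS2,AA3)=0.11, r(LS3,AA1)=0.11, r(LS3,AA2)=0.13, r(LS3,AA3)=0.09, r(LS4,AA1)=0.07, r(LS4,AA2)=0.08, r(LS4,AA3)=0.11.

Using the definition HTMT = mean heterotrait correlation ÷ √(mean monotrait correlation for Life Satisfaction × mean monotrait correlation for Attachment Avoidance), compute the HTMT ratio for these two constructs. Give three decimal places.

Mean heterotrait r = 1.16/12 = 0.0967.
Mean within-LS = 3.55/6 = 0.5917; mean within-AA = 1.85/3 = 0.6167.
Geometric mean = √(0.5917 × 0.6167) = 0.6041.
HTMT = 0.0967 / 0.6041 = 0.160.

0.160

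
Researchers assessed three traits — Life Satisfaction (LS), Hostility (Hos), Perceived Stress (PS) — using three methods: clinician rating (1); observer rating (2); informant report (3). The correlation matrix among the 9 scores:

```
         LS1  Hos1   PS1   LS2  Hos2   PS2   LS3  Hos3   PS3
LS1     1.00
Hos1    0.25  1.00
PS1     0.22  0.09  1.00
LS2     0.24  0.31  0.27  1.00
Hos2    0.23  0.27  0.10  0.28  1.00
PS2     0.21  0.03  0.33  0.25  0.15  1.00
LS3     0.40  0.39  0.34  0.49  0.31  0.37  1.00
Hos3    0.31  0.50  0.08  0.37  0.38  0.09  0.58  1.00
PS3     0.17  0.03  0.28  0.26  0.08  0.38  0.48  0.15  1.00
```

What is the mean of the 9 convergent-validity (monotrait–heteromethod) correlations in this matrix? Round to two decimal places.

0.36

Convergent values: 0.24, 0.40, 0.49, 0.27, 0.50, 0.38, 0.33, 0.28, 0.38; mean = 3.27/9 = 0.36.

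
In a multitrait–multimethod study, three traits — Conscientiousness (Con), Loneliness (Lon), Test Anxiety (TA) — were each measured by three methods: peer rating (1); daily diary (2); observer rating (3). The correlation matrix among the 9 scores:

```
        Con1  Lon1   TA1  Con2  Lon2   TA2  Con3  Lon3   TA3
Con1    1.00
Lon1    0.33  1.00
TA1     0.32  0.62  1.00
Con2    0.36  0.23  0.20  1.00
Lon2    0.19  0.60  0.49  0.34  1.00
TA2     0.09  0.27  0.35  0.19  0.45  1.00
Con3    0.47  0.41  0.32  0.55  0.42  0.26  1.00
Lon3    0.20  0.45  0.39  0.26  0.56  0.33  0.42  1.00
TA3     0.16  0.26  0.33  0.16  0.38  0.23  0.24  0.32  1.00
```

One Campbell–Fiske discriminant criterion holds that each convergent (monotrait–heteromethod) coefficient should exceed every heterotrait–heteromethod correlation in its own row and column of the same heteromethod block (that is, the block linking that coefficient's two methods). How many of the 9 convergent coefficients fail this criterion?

Each convergent coefficient versus the relevant comparison correlations:
Con (methods 1·2): 0.36 vs {0.19, 0.23, 0.09, 0.20} → pass.
Con (methods 1·3): 0.47 vs {0.20, 0.41, 0.16, 0.32} → pass.
Con (methods 2·3): 0.55 vs {0.26, 0.42, 0.16, 0.26} → pass.
Lon (methods 1·2): 0.60 vs {0.23, 0.19, 0.27, 0.49} → pass.
Lon (methods 1·3): 0.45 vs {0.41, 0.20, 0.26, 0.39} → pass.
Lon (methods 2·3): 0.56 vs {0.42, 0.26, 0.38, 0.33} → pass.
TA (methods 1·2): 0.35 vs {0.20, 0.09, 0.49, 0.27} → fail.
TA (methods 1·3): 0.33 vs {0.32, 0.16, 0.39, 0.26} → fail.
TA (methods 2·3): 0.23 vs {0.26, 0.16, 0.33, 0.38} → fail.
3 of 9 fail.

3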